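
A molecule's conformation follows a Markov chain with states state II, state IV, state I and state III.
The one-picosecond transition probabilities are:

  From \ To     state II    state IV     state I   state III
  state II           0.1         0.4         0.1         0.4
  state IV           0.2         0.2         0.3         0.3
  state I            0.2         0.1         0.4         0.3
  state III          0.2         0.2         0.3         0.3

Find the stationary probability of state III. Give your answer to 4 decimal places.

0.3182

Let the stationary distribution be π with π = πP and π_1 + π_2 + π_3 + π_4 = 1.
π_1 = 0.1·π_1 + 0.2·π_2 + 0.2·π_3 + 0.2·π_4
π_2 = 0.4·π_1 + 0.2·π_2 + 0.1·π_3 + 0.2·π_4
π_3 = 0.1·π_1 + 0.3·π_2 + 0.4·π_3 + 0.3·π_4
Solving with the normalization constraint gives π = (0.1818, 0.2071, 0.2929, 0.3182).
So the stationary probability of state III is 0.3182.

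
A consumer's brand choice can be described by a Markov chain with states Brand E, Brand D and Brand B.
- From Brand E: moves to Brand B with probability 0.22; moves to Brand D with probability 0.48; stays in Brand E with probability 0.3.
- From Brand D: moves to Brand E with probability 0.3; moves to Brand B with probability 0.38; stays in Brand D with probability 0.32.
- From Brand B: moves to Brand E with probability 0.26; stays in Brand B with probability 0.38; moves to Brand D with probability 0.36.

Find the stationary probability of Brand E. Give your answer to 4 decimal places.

0.2866

Let the stationary distribution be π with π = πP and π_1 + π_2 + π_3 = 1.
π_1 = 0.3·π_1 + 0.3·π_2 + 0.26·π_3
π_2 = 0.48·π_1 + 0.32·π_2 + 0.36·π_3
Solving with the normalization constraint gives π = (0.2866, 0.3792, 0.3341).
So the stationary probability of Brand E is 0.2866.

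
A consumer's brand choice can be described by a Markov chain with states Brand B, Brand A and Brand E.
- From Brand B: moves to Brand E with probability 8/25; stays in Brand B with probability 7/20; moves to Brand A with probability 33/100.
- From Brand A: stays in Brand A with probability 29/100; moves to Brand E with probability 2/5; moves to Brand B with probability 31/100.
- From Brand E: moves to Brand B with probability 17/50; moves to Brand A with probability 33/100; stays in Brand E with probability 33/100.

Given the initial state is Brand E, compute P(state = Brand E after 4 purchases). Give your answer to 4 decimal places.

Propagate the distribution vector 4 purchases from Brand E.
After 0 purchases: (0.0000, 0.0000, 1.0000)
After 1 purchase: (0.3400, 0.3300, 0.3300)
After 2 purchases: (0.3335, 0.3168, 0.3497)
After 3 purchases: (0.3338, 0.3173, 0.3488)
After 4 purchases: (0.3338, 0.3173, 0.3489)
P(in Brand E after 4 purchases) = 0.3489

0.3489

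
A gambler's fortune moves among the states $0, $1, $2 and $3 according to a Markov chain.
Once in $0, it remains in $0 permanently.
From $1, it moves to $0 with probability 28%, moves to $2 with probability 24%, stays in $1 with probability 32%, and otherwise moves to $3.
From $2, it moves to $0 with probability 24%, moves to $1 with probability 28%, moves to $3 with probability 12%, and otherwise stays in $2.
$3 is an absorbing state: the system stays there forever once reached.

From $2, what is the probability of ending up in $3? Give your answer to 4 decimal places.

0.3435

Let h(s) be the probability of absorption at $3 starting from transient state s. Then h($3) = 1 and h($0) = 0. By first-step analysis:
h($1) = 0.28·0 + 0.32·h($1) + 0.24·h($2) + 0.16·1
h($2) = 0.24·0 + 0.28·h($1) + 0.36·h($2) + 0.12·1
Solving: h($1) = 0.3565, h($2) = 0.3435.
Starting from $2, the probability is 0.3435.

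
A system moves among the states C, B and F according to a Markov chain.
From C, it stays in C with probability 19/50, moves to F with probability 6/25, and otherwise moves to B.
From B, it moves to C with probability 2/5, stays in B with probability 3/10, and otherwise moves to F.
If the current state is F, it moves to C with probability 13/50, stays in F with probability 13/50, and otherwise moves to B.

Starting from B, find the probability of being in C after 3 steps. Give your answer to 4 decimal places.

Propagate the distribution vector 3 steps from B.
After 0 steps: (0.0000, 1.0000, 0.0000)
After 1 step: (0.4000, 0.3000, 0.3000)
After 2 steps: (0.3500, 0.3860, 0.2640)
After 3 steps: (0.3560, 0.3755, 0.2684)
P(in C after 3 steps) = 0.3560

0.3560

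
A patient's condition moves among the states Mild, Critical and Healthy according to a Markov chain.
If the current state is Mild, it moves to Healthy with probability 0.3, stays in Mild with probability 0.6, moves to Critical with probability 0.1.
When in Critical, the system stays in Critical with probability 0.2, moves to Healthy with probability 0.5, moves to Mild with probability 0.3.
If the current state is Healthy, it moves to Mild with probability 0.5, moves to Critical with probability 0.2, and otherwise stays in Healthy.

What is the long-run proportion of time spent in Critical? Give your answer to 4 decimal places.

Let the stationary distribution be π with π = πP and π_1 + π_2 + π_3 = 1.
π_1 = 0.6·π_1 + 0.3·π_2 + 0.5·π_3
π_2 = 0.1·π_1 + 0.2·π_2 + 0.2·π_3
Solving with the normalization constraint gives π = (0.5227, 0.1477, 0.3295).
So the stationary probability of Critical is 0.1477.

0.1477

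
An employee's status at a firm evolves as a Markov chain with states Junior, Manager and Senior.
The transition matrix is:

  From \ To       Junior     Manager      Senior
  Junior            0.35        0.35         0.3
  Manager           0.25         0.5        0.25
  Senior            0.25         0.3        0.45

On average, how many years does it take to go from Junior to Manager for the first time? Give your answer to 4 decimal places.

3.0088

Let t(s) be the expected number of years to first reach Manager from state s, with t(Manager) = 0. Conditioning on the first year:
t(Junior) = 1 + 0.35·t(Junior) + 0.3·t(Senior)
t(Senior) = 1 + 0.25·t(Junior) + 0.45·t(Senior)
Solving: t(Junior) = 3.0088, t(Senior) = 3.1858.
Expected years from Junior to Manager: 3.0088.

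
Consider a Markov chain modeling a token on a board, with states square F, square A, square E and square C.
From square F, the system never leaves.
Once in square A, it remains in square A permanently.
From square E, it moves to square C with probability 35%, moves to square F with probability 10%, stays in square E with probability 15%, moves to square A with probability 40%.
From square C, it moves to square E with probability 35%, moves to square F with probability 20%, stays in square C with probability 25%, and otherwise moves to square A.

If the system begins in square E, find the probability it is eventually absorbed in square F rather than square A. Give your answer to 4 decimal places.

0.2816

Let h(s) be the probability of absorption at square F starting from transient state s. Then h(square F) = 1 and h(square A) = 0. By first-step analysis:
h(square E) = 0.1·1 + 0.4·0 + 0.15·h(square E) + 0.35·h(square C)
h(square C) = 0.2·1 + 0.2·0 + 0.35·h(square E) + 0.25·h(square C)
Solving: h(square E) = 0.2816, h(square C) = 0.3981.
Starting from square E, the probability is 0.2816.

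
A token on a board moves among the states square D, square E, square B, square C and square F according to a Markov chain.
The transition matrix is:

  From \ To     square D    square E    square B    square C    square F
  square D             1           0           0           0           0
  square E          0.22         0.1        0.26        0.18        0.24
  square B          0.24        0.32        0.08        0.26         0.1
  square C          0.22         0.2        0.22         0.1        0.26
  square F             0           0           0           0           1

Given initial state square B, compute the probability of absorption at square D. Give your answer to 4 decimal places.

0.5803

Let h(s) be the probability of absorption at square D starting from transient state s. Then h(square D) = 1 and h(square F) = 0. By first-step analysis:
h(square E) = 0.22·1 + 0.1·h(square E) + 0.26·h(square B) + 0.18·h(square C) + 0.24·0
h(square B) = 0.24·1 + 0.32·h(square E) + 0.08·h(square B) + 0.26·h(square C) + 0.1·0
h(square C) = 0.22·1 + 0.2·h(square E) + 0.22·h(square B) + 0.1·h(square C) + 0.26·0
Solving: h(square E) = 0.5121, h(square B) = 0.5803, h(square C) = 0.5001.
Starting from square B, the probability is 0.5803.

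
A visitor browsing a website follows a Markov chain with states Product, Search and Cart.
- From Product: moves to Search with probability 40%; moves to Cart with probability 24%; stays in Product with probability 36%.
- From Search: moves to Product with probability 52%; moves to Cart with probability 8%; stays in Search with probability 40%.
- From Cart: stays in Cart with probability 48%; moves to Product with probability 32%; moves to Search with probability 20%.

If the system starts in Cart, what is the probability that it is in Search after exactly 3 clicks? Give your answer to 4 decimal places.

0.3354

Propagate the distribution vector 3 clicks from Cart.
After 0 clicks: (0.0000, 0.0000, 1.0000)
After 1 click: (0.3200, 0.2000, 0.4800)
After 2 clicks: (0.3728, 0.3040, 0.3232)
After 3 clicks: (0.3957, 0.3354, 0.2689)
P(in Search after 3 clicks) = 0.3354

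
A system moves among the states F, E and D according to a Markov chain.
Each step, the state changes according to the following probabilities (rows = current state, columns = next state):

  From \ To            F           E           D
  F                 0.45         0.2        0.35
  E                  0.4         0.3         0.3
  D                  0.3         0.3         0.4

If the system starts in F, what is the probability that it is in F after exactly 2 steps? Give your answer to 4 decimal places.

Sum over the intermediate state after 1 step:
P = P(F→F)·P(F→F) + P(F→E)·P(E→F) + P(F→D)·P(D→F)
  = 0.45×0.45 + 0.2×0.4 + 0.35×0.3
  = 0.2025 + 0.0800 + 0.1050 = 0.3875

0.3875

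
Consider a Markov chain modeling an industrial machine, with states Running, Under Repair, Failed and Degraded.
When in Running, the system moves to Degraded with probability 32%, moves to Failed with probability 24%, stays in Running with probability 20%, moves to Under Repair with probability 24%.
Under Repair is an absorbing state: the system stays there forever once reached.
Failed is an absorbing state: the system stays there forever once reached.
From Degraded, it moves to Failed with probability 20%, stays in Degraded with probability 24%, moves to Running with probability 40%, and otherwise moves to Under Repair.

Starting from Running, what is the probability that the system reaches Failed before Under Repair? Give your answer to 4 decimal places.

0.5133

Let h(s) be the probability of absorption at Failed starting from transient state s. Then h(Failed) = 1 and h(Under Repair) = 0. By first-step analysis:
h(Running) = 0.2·h(Running) + 0.24·0 + 0.24·1 + 0.32·h(Degraded)
h(Degraded) = 0.4·h(Running) + 0.16·0 + 0.2·1 + 0.24·h(Degraded)
Solving: h(Running) = 0.5133, h(Degraded) = 0.5333.
Starting from Running, the probability is 0.5133.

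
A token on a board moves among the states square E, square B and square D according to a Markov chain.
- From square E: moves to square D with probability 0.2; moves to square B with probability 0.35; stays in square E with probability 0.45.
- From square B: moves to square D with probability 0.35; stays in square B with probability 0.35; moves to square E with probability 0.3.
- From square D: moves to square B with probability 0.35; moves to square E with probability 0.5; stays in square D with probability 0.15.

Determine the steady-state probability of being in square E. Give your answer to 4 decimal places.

Let the stationary distribution be π with π = πP and π_1 + π_2 + π_3 = 1.
π_1 = 0.45·π_1 + 0.3·π_2 + 0.5·π_3
π_2 = 0.35·π_1 + 0.35·π_2 + 0.35·π_3
Solving with the normalization constraint gives π = (0.4095, 0.3500, 0.2405).
So the stationary probability of square E is 0.4095.

0.4095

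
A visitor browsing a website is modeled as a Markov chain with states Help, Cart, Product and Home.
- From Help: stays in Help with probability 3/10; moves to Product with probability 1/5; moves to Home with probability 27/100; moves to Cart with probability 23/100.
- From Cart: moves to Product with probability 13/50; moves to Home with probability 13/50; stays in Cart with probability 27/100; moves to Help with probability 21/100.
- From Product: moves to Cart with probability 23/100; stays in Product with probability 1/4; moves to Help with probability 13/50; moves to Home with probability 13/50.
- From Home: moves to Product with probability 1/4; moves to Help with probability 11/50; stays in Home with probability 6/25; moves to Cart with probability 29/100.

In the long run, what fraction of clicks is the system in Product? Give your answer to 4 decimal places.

Let the stationary distribution be π with π = πP and π_1 + π_2 + π_3 + π_4 = 1.
π_1 = 0.3·π_1 + 0.21·π_2 + 0.26·π_3 + 0.22·π_4
π_2 = 0.23·π_1 + 0.27·π_2 + 0.23·π_3 + 0.29·π_4
π_3 = 0.2·π_1 + 0.26·π_2 + 0.25·π_3 + 0.25·π_4
Solving with the normalization constraint gives π = (0.2468, 0.2557, 0.2402, 0.2573).
So the stationary probability of Product is 0.2402.

0.2402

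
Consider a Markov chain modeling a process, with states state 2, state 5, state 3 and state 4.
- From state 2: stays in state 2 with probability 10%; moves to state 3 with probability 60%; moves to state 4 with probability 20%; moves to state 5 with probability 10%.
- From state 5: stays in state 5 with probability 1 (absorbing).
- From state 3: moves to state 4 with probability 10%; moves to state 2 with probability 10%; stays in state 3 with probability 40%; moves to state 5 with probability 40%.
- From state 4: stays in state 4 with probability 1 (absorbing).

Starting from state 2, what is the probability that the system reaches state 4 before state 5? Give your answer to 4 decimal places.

Let h(s) be the probability of absorption at state 4 starting from transient state s. Then h(state 4) = 1 and h(state 5) = 0. By first-step analysis:
h(state 2) = 0.1·h(state 2) + 0.1·0 + 0.6·h(state 3) + 0.2·1
h(state 3) = 0.1·h(state 2) + 0.4·0 + 0.4·h(state 3) + 0.1·1
Solving: h(state 2) = 0.3750, h(state 3) = 0.2292.
Starting from state 2, the probability is 0.3750.

0.3750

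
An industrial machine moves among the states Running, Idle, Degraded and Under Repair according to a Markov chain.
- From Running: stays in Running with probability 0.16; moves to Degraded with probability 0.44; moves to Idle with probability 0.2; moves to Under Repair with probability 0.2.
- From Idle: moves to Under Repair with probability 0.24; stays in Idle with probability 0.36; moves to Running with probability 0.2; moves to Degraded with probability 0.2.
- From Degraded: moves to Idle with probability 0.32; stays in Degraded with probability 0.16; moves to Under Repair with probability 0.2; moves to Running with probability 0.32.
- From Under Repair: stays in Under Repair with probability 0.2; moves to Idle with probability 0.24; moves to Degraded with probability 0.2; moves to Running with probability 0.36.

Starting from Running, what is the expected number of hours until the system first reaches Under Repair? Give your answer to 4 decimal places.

Let t(s) be the expected number of hours to first reach Under Repair from state s, with t(Under Repair) = 0. Conditioning on the first hour:
t(Running) = 1 + 0.16·t(Running) + 0.2·t(Idle) + 0.44·t(Degraded)
t(Idle) = 1 + 0.2·t(Running) + 0.36·t(Idle) + 0.2·t(Degraded)
t(Degraded) = 1 + 0.32·t(Running) + 0.32·t(Idle) + 0.16·t(Degraded)
Solving: t(Running) = 4.7351, t(Idle) = 4.5155, t(Degraded) = 4.7145.
Expected hours from Running to Under Repair: 4.7351.

4.7351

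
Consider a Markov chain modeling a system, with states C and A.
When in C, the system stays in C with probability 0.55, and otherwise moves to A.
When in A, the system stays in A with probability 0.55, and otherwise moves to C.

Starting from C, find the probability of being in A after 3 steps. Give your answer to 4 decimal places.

0.4995

Propagate the distribution vector 3 steps from C.
After 0 steps: (1.0000, 0.0000)
After 1 step: (0.5500, 0.4500)
After 2 steps: (0.5050, 0.4950)
After 3 steps: (0.5005, 0.4995)
P(in A after 3 steps) = 0.4995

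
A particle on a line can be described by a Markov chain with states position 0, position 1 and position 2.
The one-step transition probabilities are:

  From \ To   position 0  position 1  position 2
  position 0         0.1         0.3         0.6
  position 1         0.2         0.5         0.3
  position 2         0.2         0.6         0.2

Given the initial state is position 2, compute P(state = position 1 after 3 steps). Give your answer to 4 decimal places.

0.4980

Propagate the distribution vector 3 steps from position 2.
After 0 steps: (0.0000, 0.0000, 1.0000)
After 1 step: (0.2000, 0.6000, 0.2000)
After 2 steps: (0.1800, 0.4800, 0.3400)
After 3 steps: (0.1820, 0.4980, 0.3200)
P(in position 1 after 3 steps) = 0.4980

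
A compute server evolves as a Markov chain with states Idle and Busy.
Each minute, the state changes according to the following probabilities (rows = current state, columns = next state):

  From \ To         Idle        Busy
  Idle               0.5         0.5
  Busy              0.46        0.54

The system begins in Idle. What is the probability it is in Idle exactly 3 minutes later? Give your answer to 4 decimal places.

Propagate the distribution vector 3 minutes from Idle.
After 0 minutes: (1.0000, 0.0000)
After 1 minute: (0.5000, 0.5000)
After 2 minutes: (0.4800, 0.5200)
After 3 minutes: (0.4792, 0.5208)
P(in Idle after 3 minutes) = 0.4792

0.4792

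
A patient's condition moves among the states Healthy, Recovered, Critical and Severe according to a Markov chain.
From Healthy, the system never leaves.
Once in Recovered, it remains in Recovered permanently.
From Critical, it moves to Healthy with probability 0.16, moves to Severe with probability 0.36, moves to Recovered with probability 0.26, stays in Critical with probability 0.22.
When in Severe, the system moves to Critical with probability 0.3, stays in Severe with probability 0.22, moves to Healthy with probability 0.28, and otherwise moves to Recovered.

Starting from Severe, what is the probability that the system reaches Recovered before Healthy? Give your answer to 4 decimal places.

Let h(s) be the probability of absorption at Recovered starting from transient state s. Then h(Recovered) = 1 and h(Healthy) = 0. By first-step analysis:
h(Critical) = 0.16·0 + 0.26·1 + 0.22·h(Critical) + 0.36·h(Severe)
h(Severe) = 0.28·0 + 0.2·1 + 0.3·h(Critical) + 0.22·h(Severe)
Solving: h(Critical) = 0.5492, h(Severe) = 0.4676.
Starting from Severe, the probability is 0.4676.

0.4676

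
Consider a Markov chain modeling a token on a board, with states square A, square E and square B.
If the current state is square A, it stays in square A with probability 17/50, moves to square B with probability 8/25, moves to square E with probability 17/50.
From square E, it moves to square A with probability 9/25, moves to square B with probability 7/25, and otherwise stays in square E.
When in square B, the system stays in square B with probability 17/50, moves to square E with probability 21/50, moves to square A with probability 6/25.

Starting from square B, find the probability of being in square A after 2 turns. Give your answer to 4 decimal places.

Sum over the intermediate state after 1 turn:
P = P(square B→square A)·P(square A→square A) + P(square B→square E)·P(square E→square A) + P(square B→square B)·P(square B→square A)
  = 0.24×0.34 + 0.42×0.36 + 0.34×0.24
  = 0.0816 + 0.1512 + 0.0816 = 0.3144

0.3144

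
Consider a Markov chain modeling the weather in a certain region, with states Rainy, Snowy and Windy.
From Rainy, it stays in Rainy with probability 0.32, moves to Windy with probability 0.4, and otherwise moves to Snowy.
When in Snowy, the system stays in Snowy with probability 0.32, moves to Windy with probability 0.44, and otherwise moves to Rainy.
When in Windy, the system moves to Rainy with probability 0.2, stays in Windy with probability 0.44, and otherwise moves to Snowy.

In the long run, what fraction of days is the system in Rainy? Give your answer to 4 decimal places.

Let the stationary distribution be π with π = πP and π_1 + π_2 + π_3 = 1.
π_1 = 0.32·π_1 + 0.24·π_2 + 0.2·π_3
π_2 = 0.28·π_1 + 0.32·π_2 + 0.36·π_3
Solving with the normalization constraint gives π = (0.2422, 0.3275, 0.4303).
So the stationary probability of Rainy is 0.2422.

0.2422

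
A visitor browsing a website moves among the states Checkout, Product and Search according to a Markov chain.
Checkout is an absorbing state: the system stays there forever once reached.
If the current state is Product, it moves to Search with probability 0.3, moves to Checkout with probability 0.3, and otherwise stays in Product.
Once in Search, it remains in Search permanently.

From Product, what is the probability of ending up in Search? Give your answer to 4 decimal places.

0.5000

Let h(s) be the probability of absorption at Search starting from transient state s. Then h(Search) = 1 and h(Checkout) = 0. By first-step analysis:
h(Product) = 0.3·0 + 0.4·h(Product) + 0.3·1
Solving: h(Product) = 0.5000.
Starting from Product, the probability is 0.5000.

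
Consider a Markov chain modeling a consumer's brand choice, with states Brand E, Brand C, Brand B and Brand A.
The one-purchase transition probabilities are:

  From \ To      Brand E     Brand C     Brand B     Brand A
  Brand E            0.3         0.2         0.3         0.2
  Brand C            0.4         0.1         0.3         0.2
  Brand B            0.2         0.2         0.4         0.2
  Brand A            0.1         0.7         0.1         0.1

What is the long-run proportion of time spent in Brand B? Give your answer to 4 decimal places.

Let the stationary distribution be π with π = πP and π_1 + π_2 + π_3 + π_4 = 1.
π_1 = 0.3·π_1 + 0.4·π_2 + 0.2·π_3 + 0.1·π_4
π_2 = 0.2·π_1 + 0.1·π_2 + 0.2·π_3 + 0.7·π_4
π_3 = 0.3·π_1 + 0.3·π_2 + 0.4·π_3 + 0.1·π_4
Solving with the normalization constraint gives π = (0.2608, 0.2645, 0.2929, 0.1818).
So the stationary probability of Brand B is 0.2929.

0.2929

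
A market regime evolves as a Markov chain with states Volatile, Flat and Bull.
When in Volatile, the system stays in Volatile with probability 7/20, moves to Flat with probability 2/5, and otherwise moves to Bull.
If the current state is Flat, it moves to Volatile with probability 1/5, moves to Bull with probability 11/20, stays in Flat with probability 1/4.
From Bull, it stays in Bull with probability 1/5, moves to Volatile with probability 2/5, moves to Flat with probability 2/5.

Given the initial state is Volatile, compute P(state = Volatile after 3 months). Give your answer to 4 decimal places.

0.3169

Propagate the distribution vector 3 months from Volatile.
After 0 months: (1.0000, 0.0000, 0.0000)
After 1 month: (0.3500, 0.4000, 0.2500)
After 2 months: (0.3025, 0.3400, 0.3575)
After 3 months: (0.3169, 0.3490, 0.3341)
P(in Volatile after 3 months) = 0.3169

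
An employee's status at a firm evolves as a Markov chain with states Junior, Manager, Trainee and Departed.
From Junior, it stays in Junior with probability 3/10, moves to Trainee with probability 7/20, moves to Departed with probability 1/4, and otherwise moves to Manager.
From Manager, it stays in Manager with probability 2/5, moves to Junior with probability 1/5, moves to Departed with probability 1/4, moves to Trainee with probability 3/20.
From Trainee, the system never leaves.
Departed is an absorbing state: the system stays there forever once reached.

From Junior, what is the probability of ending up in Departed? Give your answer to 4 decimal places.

0.4375

Let h(s) be the probability of absorption at Departed starting from transient state s. Then h(Departed) = 1 and h(Trainee) = 0. By first-step analysis:
h(Junior) = 0.3·h(Junior) + 0.1·h(Manager) + 0.35·0 + 0.25·1
h(Manager) = 0.2·h(Junior) + 0.4·h(Manager) + 0.15·0 + 0.25·1
Solving: h(Junior) = 0.4375, h(Manager) = 0.5625.
Starting from Junior, the probability is 0.4375.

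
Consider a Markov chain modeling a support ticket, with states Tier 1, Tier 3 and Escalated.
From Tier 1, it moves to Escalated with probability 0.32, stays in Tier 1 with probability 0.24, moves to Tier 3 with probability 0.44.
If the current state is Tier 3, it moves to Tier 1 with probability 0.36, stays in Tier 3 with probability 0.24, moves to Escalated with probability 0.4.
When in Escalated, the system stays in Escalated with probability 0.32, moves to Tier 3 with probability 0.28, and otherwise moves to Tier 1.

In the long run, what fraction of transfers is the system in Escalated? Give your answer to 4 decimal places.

0.3456

Let the stationary distribution be π with π = πP and π_1 + π_2 + π_3 = 1.
π_1 = 0.24·π_1 + 0.36·π_2 + 0.4·π_3
π_2 = 0.44·π_1 + 0.24·π_2 + 0.28·π_3
Solving with the normalization constraint gives π = (0.3338, 0.3206, 0.3456).
So the stationary probability of Escalated is 0.3456.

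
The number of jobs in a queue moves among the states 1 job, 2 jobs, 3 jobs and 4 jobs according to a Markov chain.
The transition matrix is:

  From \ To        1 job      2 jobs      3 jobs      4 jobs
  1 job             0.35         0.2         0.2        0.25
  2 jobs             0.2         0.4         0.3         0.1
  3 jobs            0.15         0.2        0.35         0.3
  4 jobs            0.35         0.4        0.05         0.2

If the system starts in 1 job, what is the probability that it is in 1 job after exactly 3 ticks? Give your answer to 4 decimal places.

Propagate the distribution vector 3 ticks from 1 job.
After 0 ticks: (1.0000, 0.0000, 0.0000, 0.0000)
After 1 tick: (0.3500, 0.2000, 0.2000, 0.2500)
After 2 ticks: (0.2800, 0.2900, 0.2125, 0.2175)
After 3 ticks: (0.2640, 0.3015, 0.2283, 0.2063)
P(in 1 job after 3 ticks) = 0.2640

0.2640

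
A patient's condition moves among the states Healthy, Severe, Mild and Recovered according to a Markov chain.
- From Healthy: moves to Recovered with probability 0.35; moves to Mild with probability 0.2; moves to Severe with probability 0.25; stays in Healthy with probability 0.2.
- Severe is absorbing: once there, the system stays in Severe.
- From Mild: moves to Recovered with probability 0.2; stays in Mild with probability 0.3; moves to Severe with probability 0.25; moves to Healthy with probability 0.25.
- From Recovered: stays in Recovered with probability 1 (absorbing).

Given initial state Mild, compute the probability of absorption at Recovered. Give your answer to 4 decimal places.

Let h(s) be the probability of absorption at Recovered starting from transient state s. Then h(Recovered) = 1 and h(Severe) = 0. By first-step analysis:
h(Healthy) = 0.2·h(Healthy) + 0.25·0 + 0.2·h(Mild) + 0.35·1
h(Mild) = 0.25·h(Healthy) + 0.25·0 + 0.3·h(Mild) + 0.2·1
Solving: h(Healthy) = 0.5588, h(Mild) = 0.4853.
Starting from Mild, the probability is 0.4853.

0.4853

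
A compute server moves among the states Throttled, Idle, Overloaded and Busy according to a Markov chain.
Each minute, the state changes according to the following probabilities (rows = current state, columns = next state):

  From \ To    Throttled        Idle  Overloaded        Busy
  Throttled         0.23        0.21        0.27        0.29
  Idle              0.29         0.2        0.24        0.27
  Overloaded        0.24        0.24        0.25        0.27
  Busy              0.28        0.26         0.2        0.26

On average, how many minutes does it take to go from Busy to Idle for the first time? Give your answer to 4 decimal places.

Let t(s) be the expected number of minutes to first reach Idle from state s, with t(Idle) = 0. Conditioning on the first minute:
t(Throttled) = 1 + 0.23·t(Throttled) + 0.27·t(Overloaded) + 0.29·t(Busy)
t(Overloaded) = 1 + 0.24·t(Throttled) + 0.25·t(Overloaded) + 0.27·t(Busy)
t(Busy) = 1 + 0.28·t(Throttled) + 0.2·t(Overloaded) + 0.26·t(Busy)
Solving: t(Throttled) = 4.3251, t(Overloaded) = 4.2018, t(Busy) = 4.1235.
Expected minutes from Busy to Idle: 4.1235.

4.1235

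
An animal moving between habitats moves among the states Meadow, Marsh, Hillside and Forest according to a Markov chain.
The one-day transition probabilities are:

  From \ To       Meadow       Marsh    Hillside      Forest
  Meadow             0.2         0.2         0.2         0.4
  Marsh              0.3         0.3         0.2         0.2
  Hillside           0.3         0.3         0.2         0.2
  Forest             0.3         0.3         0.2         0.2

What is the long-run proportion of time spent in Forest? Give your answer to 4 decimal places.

Let the stationary distribution be π with π = πP and π_1 + π_2 + π_3 + π_4 = 1.
π_1 = 0.2·π_1 + 0.3·π_2 + 0.3·π_3 + 0.3·π_4
π_2 = 0.2·π_1 + 0.3·π_2 + 0.3·π_3 + 0.3·π_4
π_3 = 0.2·π_1 + 0.2·π_2 + 0.2·π_3 + 0.2·π_4
Solving with the normalization constraint gives π = (0.2727, 0.2727, 0.2000, 0.2545).
So the stationary probability of Forest is 0.2545.

0.2545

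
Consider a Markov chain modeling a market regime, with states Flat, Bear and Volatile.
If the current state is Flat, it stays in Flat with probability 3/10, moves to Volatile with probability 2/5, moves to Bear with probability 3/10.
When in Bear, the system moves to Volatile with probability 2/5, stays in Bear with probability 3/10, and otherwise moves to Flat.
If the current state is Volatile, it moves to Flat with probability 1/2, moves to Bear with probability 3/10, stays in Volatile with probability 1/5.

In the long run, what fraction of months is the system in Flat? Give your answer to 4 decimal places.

Let the stationary distribution be π with π = πP and π_1 + π_2 + π_3 = 1.
π_1 = 0.3·π_1 + 0.3·π_2 + 0.5·π_3
π_2 = 0.3·π_1 + 0.3·π_2 + 0.3·π_3
Solving with the normalization constraint gives π = (0.3667, 0.3000, 0.3333).
So the stationary probability of Flat is 0.3667.

0.3667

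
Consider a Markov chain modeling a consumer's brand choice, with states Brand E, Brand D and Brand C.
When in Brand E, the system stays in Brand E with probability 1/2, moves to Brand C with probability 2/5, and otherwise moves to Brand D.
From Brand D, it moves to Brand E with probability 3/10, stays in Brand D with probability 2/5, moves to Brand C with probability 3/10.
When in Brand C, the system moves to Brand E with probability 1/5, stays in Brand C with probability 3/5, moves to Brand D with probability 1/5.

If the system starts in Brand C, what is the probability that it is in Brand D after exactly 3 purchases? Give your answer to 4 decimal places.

0.2160

Propagate the distribution vector 3 purchases from Brand C.
After 0 purchases: (0.0000, 0.0000, 1.0000)
After 1 purchase: (0.2000, 0.2000, 0.6000)
After 2 purchases: (0.2800, 0.2200, 0.5000)
After 3 purchases: (0.3060, 0.2160, 0.4780)
P(in Brand D after 3 purchases) = 0.2160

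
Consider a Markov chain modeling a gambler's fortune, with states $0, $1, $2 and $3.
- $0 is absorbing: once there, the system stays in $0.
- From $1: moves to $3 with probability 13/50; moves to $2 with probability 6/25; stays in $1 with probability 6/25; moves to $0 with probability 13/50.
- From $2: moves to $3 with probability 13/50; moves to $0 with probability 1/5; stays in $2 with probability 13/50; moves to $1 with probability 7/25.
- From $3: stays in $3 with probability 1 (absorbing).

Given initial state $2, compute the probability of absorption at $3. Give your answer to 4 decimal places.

0.5460

Let h(s) be the probability of absorption at $3 starting from transient state s. Then h($3) = 1 and h($0) = 0. By first-step analysis:
h($1) = 0.26·0 + 0.24·h($1) + 0.24·h($2) + 0.26·1
h($2) = 0.2·0 + 0.28·h($1) + 0.26·h($2) + 0.26·1
Solving: h($1) = 0.5145, h($2) = 0.5460.
Starting from $2, the probability is 0.5460.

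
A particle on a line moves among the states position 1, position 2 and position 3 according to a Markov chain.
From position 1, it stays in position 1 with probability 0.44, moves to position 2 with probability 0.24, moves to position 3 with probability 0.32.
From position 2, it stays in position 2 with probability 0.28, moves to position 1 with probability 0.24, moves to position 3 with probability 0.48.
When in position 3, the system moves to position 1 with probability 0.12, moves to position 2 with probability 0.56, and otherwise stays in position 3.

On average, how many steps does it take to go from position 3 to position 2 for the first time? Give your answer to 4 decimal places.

1.9860

Let t(s) be the expected number of steps to first reach position 2 from state s, with t(position 2) = 0. Conditioning on the first step:
t(position 1) = 1 + 0.44·t(position 1) + 0.32·t(position 3)
t(position 3) = 1 + 0.12·t(position 1) + 0.32·t(position 3)
Solving: t(position 1) = 2.9206, t(position 3) = 1.9860.
Expected steps from position 3 to position 2: 1.9860.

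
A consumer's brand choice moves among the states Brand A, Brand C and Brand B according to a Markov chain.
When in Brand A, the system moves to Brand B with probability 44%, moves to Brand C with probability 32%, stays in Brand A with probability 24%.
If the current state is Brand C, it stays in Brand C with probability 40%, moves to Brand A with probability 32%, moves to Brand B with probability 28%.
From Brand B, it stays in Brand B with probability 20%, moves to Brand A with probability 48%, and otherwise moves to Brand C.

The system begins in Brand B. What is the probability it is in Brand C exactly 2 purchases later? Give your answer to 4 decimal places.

Sum over the intermediate state after 1 purchase:
P = P(Brand B→Brand A)·P(Brand A→Brand C) + P(Brand B→Brand C)·P(Brand C→Brand C) + P(Brand B→Brand B)·P(Brand B→Brand C)
  = 0.48×0.32 + 0.32×0.4 + 0.2×0.32
  = 0.1536 + 0.1280 + 0.0640 = 0.3456

0.3456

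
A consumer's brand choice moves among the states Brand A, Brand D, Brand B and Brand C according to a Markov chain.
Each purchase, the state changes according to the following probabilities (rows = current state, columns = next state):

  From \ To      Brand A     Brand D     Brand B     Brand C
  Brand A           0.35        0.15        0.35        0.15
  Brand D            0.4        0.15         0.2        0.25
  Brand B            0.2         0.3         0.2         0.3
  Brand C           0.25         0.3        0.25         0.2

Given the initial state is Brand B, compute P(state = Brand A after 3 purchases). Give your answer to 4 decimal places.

0.3020

Propagate the distribution vector 3 purchases from Brand B.
After 0 purchases: (0.0000, 0.0000, 1.0000, 0.0000)
After 1 purchase: (0.2000, 0.3000, 0.2000, 0.3000)
After 2 purchases: (0.3050, 0.2250, 0.2450, 0.2250)
After 3 purchases: (0.3020, 0.2205, 0.2570, 0.2205)
P(in Brand A after 3 purchases) = 0.3020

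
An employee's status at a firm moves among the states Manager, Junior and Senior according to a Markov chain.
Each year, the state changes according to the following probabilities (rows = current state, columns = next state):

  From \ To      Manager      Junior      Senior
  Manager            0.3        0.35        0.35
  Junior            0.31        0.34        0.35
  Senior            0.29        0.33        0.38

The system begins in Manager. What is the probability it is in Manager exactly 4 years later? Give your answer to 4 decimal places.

Propagate the distribution vector 4 years from Manager.
After 0 years: (1.0000, 0.0000, 0.0000)
After 1 year: (0.3000, 0.3500, 0.3500)
After 2 years: (0.3000, 0.3395, 0.3605)
After 3 years: (0.2998, 0.3394, 0.3608)
After 4 years: (0.2998, 0.3394, 0.3608)
P(in Manager after 4 years) = 0.2998

0.2998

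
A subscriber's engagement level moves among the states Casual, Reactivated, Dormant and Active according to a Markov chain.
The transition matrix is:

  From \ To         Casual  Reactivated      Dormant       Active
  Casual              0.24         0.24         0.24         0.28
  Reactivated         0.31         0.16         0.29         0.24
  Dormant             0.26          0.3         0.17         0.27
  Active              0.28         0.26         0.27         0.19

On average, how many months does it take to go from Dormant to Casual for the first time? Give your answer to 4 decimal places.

3.6024

Let t(s) be the expected number of months to first reach Casual from state s, with t(Casual) = 0. Conditioning on the first month:
t(Reactivated) = 1 + 0.16·t(Reactivated) + 0.29·t(Dormant) + 0.24·t(Active)
t(Dormant) = 1 + 0.3·t(Reactivated) + 0.17·t(Dormant) + 0.27·t(Active)
t(Active) = 1 + 0.26·t(Reactivated) + 0.27·t(Dormant) + 0.19·t(Active)
Solving: t(Reactivated) = 3.4460, t(Dormant) = 3.6024, t(Active) = 3.5415.
Expected months from Dormant to Casual: 3.6024.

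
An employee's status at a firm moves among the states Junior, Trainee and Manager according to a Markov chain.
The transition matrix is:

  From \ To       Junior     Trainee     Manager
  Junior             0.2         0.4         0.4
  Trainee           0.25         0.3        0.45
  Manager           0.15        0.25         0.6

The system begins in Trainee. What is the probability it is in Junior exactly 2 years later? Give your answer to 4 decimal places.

0.1925

Sum over the intermediate state after 1 year:
P = P(Trainee→Junior)·P(Junior→Junior) + P(Trainee→Trainee)·P(Trainee→Junior) + P(Trainee→Manager)·P(Manager→Junior)
  = 0.25×0.2 + 0.3×0.25 + 0.45×0.15
  = 0.0500 + 0.0750 + 0.0675 = 0.1925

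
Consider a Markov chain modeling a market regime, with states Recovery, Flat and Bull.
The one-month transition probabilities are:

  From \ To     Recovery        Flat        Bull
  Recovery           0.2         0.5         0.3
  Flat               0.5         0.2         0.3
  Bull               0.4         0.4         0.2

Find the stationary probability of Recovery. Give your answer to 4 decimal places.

Let the stationary distribution be π with π = πP and π_1 + π_2 + π_3 = 1.
π_1 = 0.2·π_1 + 0.5·π_2 + 0.4·π_3
π_2 = 0.5·π_1 + 0.2·π_2 + 0.4·π_3
Solving with the normalization constraint gives π = (0.3636, 0.3636, 0.2727).
So the stationary probability of Recovery is 0.3636.

0.3636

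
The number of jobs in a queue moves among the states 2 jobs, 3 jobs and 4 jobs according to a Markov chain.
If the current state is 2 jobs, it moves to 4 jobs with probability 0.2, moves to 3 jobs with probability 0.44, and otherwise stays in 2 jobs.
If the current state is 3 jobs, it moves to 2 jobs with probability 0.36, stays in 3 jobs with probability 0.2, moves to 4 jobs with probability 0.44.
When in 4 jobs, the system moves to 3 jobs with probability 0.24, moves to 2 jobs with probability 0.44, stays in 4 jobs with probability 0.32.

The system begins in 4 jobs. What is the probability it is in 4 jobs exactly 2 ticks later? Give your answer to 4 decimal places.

0.2960

Sum over the intermediate state after 1 tick:
P = P(4 jobs→2 jobs)·P(2 jobs→4 jobs) + P(4 jobs→3 jobs)·P(3 jobs→4 jobs) + P(4 jobs→4 jobs)·P(4 jobs→4 jobs)
  = 0.44×0.2 + 0.24×0.44 + 0.32×0.32
  = 0.0880 + 0.1056 + 0.1024 = 0.2960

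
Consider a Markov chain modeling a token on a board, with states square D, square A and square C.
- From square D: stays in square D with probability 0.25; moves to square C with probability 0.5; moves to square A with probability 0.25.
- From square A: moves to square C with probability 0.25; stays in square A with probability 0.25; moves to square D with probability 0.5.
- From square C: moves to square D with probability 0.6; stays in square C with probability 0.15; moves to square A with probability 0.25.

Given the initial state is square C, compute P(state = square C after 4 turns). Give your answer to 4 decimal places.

0.3315

Propagate the distribution vector 4 turns from square C.
After 0 turns: (0.0000, 0.0000, 1.0000)
After 1 turn: (0.6000, 0.2500, 0.1500)
After 2 turns: (0.3650, 0.2500, 0.3850)
After 3 turns: (0.4473, 0.2500, 0.3028)
After 4 turns: (0.4185, 0.2500, 0.3315)
P(in square C after 4 turns) = 0.3315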